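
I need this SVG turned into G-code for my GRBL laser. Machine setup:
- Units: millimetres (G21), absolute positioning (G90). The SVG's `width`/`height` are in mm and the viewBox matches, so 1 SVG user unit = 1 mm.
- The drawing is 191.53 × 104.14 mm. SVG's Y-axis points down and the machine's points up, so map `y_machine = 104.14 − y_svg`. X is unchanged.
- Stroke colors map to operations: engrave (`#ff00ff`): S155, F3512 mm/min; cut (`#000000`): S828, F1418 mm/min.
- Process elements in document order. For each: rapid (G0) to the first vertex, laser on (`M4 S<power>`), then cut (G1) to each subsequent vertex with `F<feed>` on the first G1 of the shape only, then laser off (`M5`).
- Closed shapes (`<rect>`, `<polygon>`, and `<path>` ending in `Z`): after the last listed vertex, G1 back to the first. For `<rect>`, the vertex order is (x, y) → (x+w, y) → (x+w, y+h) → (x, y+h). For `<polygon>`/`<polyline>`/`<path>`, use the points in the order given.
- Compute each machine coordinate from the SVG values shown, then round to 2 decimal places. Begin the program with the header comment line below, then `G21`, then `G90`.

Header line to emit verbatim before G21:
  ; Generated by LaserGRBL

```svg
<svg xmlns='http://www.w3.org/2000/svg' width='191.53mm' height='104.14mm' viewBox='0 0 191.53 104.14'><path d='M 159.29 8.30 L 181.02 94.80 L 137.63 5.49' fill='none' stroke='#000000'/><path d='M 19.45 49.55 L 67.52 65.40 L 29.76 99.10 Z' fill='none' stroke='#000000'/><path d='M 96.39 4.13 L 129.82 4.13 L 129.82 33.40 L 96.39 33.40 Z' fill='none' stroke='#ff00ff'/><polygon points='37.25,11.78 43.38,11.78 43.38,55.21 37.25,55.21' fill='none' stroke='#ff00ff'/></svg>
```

; Generated by LaserGRBL
G21
G90
G0 X159.29 Y95.84
M4 S828
G1 X181.02 Y9.34 F1418
G1 X137.63 Y98.65
M5
G0 X19.45 Y54.59
M4 S828
G1 X67.52 Y38.74 F1418
G1 X29.76 Y5.04
G1 X19.45 Y54.59
M5
G0 X96.39 Y100.01
M4 S155
G1 X129.82 Y100.01 F3512
G1 X129.82 Y70.74
G1 X96.39 Y70.74
G1 X96.39 Y100.01
M5
G0 X37.25 Y92.36
M4 S155
G1 X43.38 Y92.36 F3512
G1 X43.38 Y48.93
G1 X37.25 Y48.93
G1 X37.25 Y92.36
M5

Since the viewBox matches the mm dimensions, user units are millimetres directly. The only transform is the Y-flip y_m = 104.14 − y_svg.

Shape 1 is a open polyline drawn with `<path>`. Its stroke #000000 means cut at S828, F1418. After flipping Y the toolpath is (159.29,95.84) → (181.02,9.34) → (137.63,98.65).

Shape 2 is a regular polygon drawn with `<path>`. Its stroke #000000 means cut at S828, F1418. After flipping Y the toolpath is (19.45,54.59) → (67.52,38.74) → (29.76,5.04) → (19.45,54.59), returning to the start.

Shape 3 is a rectangle drawn with `<path>`. Its stroke #ff00ff means engrave at S155, F3512. After flipping Y the toolpath is (96.39,100.01) → (129.82,100.01) → (129.82,70.74) → (96.39,70.74) → (96.39,100.01), returning to the start.

Shape 4 is a rectangle drawn with `<polygon>`. Its stroke #ff00ff means engrave at S155, F3512. After flipping Y the toolpath is (37.25,92.36) → (43.38,92.36) → (43.38,48.93) → (37.25,48.93) → (37.25,92.36), returning to the start.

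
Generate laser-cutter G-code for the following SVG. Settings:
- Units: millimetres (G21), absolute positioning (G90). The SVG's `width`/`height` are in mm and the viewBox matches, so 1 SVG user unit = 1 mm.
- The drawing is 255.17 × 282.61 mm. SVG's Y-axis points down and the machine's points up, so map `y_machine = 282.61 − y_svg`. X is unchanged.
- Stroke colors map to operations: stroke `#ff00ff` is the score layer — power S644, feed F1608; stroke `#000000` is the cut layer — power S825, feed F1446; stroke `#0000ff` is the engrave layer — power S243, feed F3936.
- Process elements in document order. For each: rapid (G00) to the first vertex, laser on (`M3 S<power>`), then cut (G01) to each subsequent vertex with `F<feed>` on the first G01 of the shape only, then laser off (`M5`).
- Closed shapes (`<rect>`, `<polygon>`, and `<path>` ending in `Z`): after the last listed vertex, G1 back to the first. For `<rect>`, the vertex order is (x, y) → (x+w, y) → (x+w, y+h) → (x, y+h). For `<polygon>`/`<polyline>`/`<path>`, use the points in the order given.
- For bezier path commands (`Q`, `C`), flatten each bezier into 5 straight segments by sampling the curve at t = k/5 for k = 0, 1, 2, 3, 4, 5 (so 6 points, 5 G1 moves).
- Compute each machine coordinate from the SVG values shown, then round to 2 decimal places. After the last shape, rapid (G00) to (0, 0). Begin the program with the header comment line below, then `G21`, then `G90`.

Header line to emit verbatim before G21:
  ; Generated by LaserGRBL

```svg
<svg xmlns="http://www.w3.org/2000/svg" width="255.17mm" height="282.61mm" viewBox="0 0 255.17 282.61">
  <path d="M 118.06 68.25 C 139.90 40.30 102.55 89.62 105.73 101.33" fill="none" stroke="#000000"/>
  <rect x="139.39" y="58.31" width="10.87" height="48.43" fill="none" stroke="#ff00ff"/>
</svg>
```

viewBox `0 0 255.17 282.61` with mm width/height → 1 unit = 1 mm. Flip: y_m = 282.61 − y_svg.

**Shape 1** — `<path>` cubic bezier, stroke `#000000` → cut (S825, F1446). Control points (SVG): P0=(118.06,68.25), P1=(139.90,40.30), P2=(102.55,89.62), P3=(105.73,101.33); sampled at t=k/5. Machine vertices: (118.06,214.36) → (124.86,222.78) → (122.24,218.16) → (114.99,206.03) → (107.89,191.90) → (105.73,181.28). Open path.

**Shape 2** — `<rect>` rectangle, stroke `#ff00ff` → score (S644, F1608). Machine vertices: (139.39,224.30) → (150.26,224.30) → (150.26,175.87) → (139.39,175.87) → (139.39,224.30). Closed: final G1 returns to the first vertex.

; Generated by LaserGRBL
G21
G90
G00 X118.06 Y214.36
M3 S825
G01 X124.86 Y222.78 F1446
G01 X122.24 Y218.16
G01 X114.99 Y206.03
G01 X107.89 Y191.90
G01 X105.73 Y181.28
M5
G00 X139.39 Y224.30
M3 S644
G01 X150.26 Y224.30 F1608
G01 X150.26 Y175.87
G01 X139.39 Y175.87
G01 X139.39 Y224.30
M5
G00 X0.00 Y0.00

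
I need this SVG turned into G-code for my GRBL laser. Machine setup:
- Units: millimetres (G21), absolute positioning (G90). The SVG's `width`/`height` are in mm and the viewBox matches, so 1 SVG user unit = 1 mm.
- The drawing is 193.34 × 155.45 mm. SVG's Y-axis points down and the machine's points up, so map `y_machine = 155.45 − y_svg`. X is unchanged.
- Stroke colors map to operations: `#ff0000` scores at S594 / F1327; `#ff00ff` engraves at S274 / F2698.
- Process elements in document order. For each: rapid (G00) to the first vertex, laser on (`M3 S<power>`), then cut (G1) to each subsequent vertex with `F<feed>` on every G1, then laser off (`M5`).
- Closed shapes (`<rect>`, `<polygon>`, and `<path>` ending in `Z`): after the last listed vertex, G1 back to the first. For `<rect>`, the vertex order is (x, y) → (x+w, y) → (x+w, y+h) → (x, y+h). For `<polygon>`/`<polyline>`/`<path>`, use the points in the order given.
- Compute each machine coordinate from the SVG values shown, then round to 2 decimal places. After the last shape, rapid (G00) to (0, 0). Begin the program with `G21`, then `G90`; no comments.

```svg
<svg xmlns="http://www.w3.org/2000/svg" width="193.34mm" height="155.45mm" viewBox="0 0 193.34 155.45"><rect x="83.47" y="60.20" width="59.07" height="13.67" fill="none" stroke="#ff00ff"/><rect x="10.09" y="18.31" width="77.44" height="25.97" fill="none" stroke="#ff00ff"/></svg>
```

G21
G90
G00 X83.47 Y95.25
M3 S274
G1 X142.54 Y95.25 F2698
G1 X142.54 Y81.58 F2698
G1 X83.47 Y81.58 F2698
G1 X83.47 Y95.25 F2698
M5
G00 X10.09 Y137.14
M3 S274
G1 X87.53 Y137.14 F2698
G1 X87.53 Y111.17 F2698
G1 X10.09 Y111.17 F2698
G1 X10.09 Y137.14 F2698
M5
G00 X0.00 Y0.00

viewBox `0 0 193.34 155.45` with mm width/height → 1 unit = 1 mm. Flip: y_m = 155.45 − y_svg.

**Shape 1** — `<rect>` rectangle, stroke `#ff00ff` → engrave (S274, F2698). Machine vertices: (83.47,95.25) → (142.54,95.25) → (142.54,81.58) → (83.47,81.58) → (83.47,95.25). Closed: final G1 returns to the first vertex.

**Shape 2** — `<rect>` rectangle, stroke `#ff00ff` → engrave (S274, F2698). Machine vertices: (10.09,137.14) → (87.53,137.14) → (87.53,111.17) → (10.09,111.17) → (10.09,137.14). Closed: final G1 returns to the first vertex.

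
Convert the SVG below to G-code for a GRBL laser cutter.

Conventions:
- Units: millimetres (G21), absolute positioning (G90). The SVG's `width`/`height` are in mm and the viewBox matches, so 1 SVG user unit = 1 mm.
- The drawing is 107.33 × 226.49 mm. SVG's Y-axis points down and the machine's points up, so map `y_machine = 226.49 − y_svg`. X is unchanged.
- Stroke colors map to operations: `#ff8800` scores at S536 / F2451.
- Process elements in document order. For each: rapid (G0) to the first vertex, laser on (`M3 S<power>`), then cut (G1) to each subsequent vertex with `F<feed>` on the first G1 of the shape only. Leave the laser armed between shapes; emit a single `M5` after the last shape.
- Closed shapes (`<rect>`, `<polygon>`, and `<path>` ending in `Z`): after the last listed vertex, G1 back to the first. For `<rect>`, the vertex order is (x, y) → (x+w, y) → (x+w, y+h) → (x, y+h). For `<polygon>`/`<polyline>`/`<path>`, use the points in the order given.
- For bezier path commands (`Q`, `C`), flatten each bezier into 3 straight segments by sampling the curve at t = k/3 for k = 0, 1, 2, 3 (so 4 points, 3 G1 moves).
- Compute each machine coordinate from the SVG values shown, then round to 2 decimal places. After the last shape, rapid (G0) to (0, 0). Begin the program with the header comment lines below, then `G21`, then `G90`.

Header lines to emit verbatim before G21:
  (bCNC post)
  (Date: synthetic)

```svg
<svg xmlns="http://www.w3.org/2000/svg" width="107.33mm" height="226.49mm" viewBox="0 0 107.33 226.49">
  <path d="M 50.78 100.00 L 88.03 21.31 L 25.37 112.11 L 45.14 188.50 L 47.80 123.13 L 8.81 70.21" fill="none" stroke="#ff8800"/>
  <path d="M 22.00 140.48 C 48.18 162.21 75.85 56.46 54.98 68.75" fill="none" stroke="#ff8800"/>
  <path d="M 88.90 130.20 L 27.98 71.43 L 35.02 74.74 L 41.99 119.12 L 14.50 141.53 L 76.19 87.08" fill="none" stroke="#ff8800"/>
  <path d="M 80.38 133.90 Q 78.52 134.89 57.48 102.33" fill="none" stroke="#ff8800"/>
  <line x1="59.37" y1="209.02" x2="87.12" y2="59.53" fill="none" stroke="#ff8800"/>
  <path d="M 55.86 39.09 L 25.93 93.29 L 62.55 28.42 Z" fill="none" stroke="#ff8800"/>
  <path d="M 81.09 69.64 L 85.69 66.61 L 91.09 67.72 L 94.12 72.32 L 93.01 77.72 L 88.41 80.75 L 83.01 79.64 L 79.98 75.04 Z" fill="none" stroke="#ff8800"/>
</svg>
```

(bCNC post)
(Date: synthetic)
G21
G90
G0 X50.78 Y126.49
M3 S536
G1 X88.03 Y205.18 F2451
G1 X25.37 Y114.38
G1 X45.14 Y37.99
G1 X47.80 Y103.36
G1 X8.81 Y156.28
G0 X22.00 Y86.01
M3 S536
G1 X46.82 Y97.68 F2451
G1 X61.52 Y139.78
G1 X54.98 Y157.74
G0 X88.90 Y96.29
M3 S536
G1 X27.98 Y155.06 F2451
G1 X35.02 Y151.75
G1 X41.99 Y107.37
G1 X14.50 Y84.96
G1 X76.19 Y139.41
G0 X80.38 Y92.59
M3 S536
G1 X77.01 Y95.66 F2451
G1 X69.38 Y106.18
G1 X57.48 Y124.16
G0 X59.37 Y17.47
M3 S536
G1 X87.12 Y166.96 F2451
G0 X55.86 Y187.40
M3 S536
G1 X25.93 Y133.20 F2451
G1 X62.55 Y198.07
G1 X55.86 Y187.40
G0 X81.09 Y156.85
M3 S536
G1 X85.69 Y159.88 F2451
G1 X91.09 Y158.77
G1 X94.12 Y154.17
G1 X93.01 Y148.77
G1 X88.41 Y145.74
G1 X83.01 Y146.85
G1 X79.98 Y151.45
G1 X81.09 Y156.85
M5
G0 X0.00 Y0.00

1 u = 1 mm; y_m = 226.49 − y.

[1] `<path>` open polyline, #ff8800→score S536 F2451: (50.78,126.49) → (88.03,205.18) → (25.37,114.38) → (45.14,37.99) → (47.80,103.36) → (8.81,156.28)

[2] `<path>` cubic bezier, #ff8800→score S536 F2451: (22.00,86.01) → (46.82,97.68) → (61.52,139.78) → (54.98,157.74)

[3] `<path>` open polyline, #ff8800→score S536 F2451: (88.90,96.29) → (27.98,155.06) → (35.02,151.75) → (41.99,107.37) → (14.50,84.96) → (76.19,139.41)

[4] `<path>` quadratic bezier, #ff8800→score S536 F2451: (80.38,92.59) → (77.01,95.66) → (69.38,106.18) → (57.48,124.16)

[5] `<line>` line segment, #ff8800→score S536 F2451: (59.37,17.47) → (87.12,166.96)

[6] `<path>` closed polygon, #ff8800→score S536 F2451: (55.86,187.40) → (25.93,133.20) → (62.55,198.07) → (55.86,187.40) (closed)

[7] `<path>` regular polygon, #ff8800→score S536 F2451: (81.09,156.85) → (85.69,159.88) → (91.09,158.77) → (94.12,154.17) → (93.01,148.77) → (88.41,145.74) → (83.01,146.85) → (79.98,151.45) → (81.09,156.85) (closed)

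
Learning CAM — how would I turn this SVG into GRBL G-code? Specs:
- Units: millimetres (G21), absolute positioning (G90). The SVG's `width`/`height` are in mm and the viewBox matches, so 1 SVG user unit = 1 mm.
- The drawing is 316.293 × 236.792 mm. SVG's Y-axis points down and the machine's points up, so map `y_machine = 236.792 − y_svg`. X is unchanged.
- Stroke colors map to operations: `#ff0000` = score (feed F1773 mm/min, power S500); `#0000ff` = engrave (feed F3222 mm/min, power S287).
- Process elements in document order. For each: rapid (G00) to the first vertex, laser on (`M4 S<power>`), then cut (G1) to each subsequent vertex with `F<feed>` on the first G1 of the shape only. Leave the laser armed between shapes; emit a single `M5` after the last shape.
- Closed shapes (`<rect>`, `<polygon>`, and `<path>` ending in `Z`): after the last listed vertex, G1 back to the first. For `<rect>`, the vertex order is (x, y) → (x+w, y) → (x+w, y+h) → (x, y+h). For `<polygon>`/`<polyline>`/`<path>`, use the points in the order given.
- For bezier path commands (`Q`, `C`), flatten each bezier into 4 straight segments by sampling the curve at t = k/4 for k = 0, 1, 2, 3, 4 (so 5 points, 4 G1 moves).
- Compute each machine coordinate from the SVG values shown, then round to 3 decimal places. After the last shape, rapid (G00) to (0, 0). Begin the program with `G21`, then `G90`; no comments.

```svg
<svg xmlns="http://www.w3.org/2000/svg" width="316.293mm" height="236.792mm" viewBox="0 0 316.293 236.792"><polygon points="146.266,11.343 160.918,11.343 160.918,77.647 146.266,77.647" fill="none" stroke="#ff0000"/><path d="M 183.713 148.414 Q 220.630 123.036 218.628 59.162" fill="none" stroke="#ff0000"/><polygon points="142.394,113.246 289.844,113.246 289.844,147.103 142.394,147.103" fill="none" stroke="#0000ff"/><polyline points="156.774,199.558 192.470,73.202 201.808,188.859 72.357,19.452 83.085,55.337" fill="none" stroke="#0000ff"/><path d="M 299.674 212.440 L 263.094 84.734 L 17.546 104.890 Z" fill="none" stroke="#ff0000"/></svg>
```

G21
G90
G00 X146.266 Y225.449
M4 S500
G1 X160.918 Y225.449 F1773
G1 X160.918 Y159.145
G1 X146.266 Y159.145
G1 X146.266 Y225.449
G00 X183.713 Y88.378
M4 S500
G1 X199.739 Y103.473 F1773
G1 X210.900 Y123.380
G1 X217.197 Y148.099
G1 X218.628 Y177.630
G00 X142.394 Y123.546
M4 S287
G1 X289.844 Y123.546 F3222
G1 X289.844 Y89.689
G1 X142.394 Y89.689
G1 X142.394 Y123.546
G00 X156.774 Y37.234
M4 S287
G1 X192.470 Y163.590 F3222
G1 X201.808 Y47.933
G1 X72.357 Y217.340
G1 X83.085 Y181.455
G00 X299.674 Y24.352
M4 S500
G1 X263.094 Y152.058 F1773
G1 X17.546 Y131.902
G1 X299.674 Y24.352
M5
G00 X0.000 Y0.000

1 u = 1 mm; y_m = 236.792 − y.

[1] `<polygon>` rectangle, #ff0000→score S500 F1773: (146.266,225.449) → (160.918,225.449) → (160.918,159.145) → (146.266,159.145) → (146.266,225.449) (closed)

[2] `<path>` quadratic bezier, #ff0000→score S500 F1773: (183.713,88.378) → (199.739,103.473) → (210.900,123.380) → (217.197,148.099) → (218.628,177.630)

[3] `<polygon>` rectangle, #0000ff→engrave S287 F3222: (142.394,123.546) → (289.844,123.546) → (289.844,89.689) → (142.394,89.689) → (142.394,123.546) (closed)

[4] `<polyline>` open polyline, #0000ff→engrave S287 F3222: (156.774,37.234) → (192.470,163.590) → (201.808,47.933) → (72.357,217.340) → (83.085,181.455)

[5] `<path>` closed polygon, #ff0000→score S500 F1773: (299.674,24.352) → (263.094,152.058) → (17.546,131.902) → (299.674,24.352) (closed)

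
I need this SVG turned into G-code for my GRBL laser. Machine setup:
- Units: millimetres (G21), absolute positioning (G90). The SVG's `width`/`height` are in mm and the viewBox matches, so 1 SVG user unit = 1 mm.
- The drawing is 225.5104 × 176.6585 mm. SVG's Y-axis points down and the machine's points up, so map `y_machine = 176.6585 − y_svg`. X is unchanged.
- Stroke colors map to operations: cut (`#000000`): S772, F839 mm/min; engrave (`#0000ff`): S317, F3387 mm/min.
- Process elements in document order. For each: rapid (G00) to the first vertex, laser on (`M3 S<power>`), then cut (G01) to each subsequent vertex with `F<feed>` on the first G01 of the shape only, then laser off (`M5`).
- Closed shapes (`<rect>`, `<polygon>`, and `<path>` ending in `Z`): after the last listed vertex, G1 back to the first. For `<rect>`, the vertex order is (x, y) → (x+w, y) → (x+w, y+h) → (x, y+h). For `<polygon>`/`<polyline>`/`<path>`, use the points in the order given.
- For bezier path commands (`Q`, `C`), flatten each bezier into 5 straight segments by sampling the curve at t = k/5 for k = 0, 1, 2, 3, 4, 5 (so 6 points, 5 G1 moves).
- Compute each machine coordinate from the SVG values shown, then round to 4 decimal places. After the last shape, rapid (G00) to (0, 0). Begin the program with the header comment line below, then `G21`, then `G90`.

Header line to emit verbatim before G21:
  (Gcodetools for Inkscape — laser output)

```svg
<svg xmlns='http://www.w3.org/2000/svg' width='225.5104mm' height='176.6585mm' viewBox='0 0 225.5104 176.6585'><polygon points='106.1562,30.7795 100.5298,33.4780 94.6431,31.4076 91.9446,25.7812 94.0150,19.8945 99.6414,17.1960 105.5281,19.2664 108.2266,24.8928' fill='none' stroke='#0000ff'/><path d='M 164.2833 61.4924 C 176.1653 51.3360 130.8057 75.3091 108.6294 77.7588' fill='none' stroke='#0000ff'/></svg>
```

Since the viewBox matches the mm dimensions, user units are millimetres directly. The only transform is the Y-flip y_m = 176.6585 − y_svg.

Shape 1 is a regular polygon drawn with `<polygon>`. Its stroke #0000ff means engrave at S317, F3387. After flipping Y the toolpath is (106.1562,145.8790) → (100.5298,143.1805) → (94.6431,145.2509) → (91.9446,150.8773) → (94.0150,156.7640) → (99.6414,159.4625) → (105.5281,157.3921) → (108.2266,151.7657) → (106.1562,145.8790), returning to the start.

Shape 2 is a cubic bezier drawn with `<path>`. Its stroke #0000ff means engrave at S317, F3387. After flipping Y the toolpath is (164.2833,115.1661) → (165.1869,117.6096) → (156.2129,114.5334) → (141.2218,108.6088) → (124.0738,102.5071) → (108.6294,98.8997).

(Gcodetools for Inkscape — laser output)
G21
G90
G00 X106.1562 Y145.8790
M3 S317
G01 X100.5298 Y143.1805 F3387
G01 X94.6431 Y145.2509
G01 X91.9446 Y150.8773
G01 X94.0150 Y156.7640
G01 X99.6414 Y159.4625
G01 X105.5281 Y157.3921
G01 X108.2266 Y151.7657
G01 X106.1562 Y145.8790
M5
G00 X164.2833 Y115.1661
M3 S317
G01 X165.1869 Y117.6096 F3387
G01 X156.2129 Y114.5334
G01 X141.2218 Y108.6088
G01 X124.0738 Y102.5071
G01 X108.6294 Y98.8997
M5
G00 X0.0000 Y0.0000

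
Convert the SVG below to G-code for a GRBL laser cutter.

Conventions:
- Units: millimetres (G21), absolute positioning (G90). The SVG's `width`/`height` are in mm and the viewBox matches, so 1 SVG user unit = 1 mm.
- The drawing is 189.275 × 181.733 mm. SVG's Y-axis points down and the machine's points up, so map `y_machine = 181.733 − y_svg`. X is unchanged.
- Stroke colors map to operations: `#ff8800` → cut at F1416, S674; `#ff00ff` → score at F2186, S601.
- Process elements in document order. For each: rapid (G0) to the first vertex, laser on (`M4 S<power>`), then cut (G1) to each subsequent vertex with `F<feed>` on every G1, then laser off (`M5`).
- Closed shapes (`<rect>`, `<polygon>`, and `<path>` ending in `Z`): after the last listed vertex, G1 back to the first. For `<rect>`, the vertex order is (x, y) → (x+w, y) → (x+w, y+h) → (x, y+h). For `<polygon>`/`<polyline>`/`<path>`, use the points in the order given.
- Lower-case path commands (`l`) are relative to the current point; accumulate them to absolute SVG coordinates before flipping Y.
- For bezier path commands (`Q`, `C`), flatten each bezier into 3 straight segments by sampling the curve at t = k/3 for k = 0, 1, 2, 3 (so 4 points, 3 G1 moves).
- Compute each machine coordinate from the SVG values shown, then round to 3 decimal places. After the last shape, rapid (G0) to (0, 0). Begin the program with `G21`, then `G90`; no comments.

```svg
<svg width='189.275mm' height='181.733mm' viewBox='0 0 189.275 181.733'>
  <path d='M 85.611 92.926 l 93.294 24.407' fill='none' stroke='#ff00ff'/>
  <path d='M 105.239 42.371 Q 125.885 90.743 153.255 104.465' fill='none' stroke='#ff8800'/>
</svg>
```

Since the viewBox matches the mm dimensions, user units are millimetres directly. The only transform is the Y-flip y_m = 181.733 − y_svg.

Shape 1 is a line segment drawn with `<path>`. Its stroke #ff00ff means score at S601, F2186. After flipping Y the toolpath is (85.611,88.807) → (178.905,64.400).

Shape 2 is a quadratic bezier drawn with `<path>`. Its stroke #ff8800 means cut at S674, F1416. After flipping Y the toolpath is (105.239,139.362) → (119.750,110.964) → (135.755,90.266) → (153.255,77.268).

G21
G90
G0 X85.611 Y88.807
M4 S601
G1 X178.905 Y64.400 F2186
M5
G0 X105.239 Y139.362
M4 S674
G1 X119.750 Y110.964 F1416
G1 X135.755 Y90.266 F1416
G1 X153.255 Y77.268 F1416
M5
G0 X0.000 Y0.000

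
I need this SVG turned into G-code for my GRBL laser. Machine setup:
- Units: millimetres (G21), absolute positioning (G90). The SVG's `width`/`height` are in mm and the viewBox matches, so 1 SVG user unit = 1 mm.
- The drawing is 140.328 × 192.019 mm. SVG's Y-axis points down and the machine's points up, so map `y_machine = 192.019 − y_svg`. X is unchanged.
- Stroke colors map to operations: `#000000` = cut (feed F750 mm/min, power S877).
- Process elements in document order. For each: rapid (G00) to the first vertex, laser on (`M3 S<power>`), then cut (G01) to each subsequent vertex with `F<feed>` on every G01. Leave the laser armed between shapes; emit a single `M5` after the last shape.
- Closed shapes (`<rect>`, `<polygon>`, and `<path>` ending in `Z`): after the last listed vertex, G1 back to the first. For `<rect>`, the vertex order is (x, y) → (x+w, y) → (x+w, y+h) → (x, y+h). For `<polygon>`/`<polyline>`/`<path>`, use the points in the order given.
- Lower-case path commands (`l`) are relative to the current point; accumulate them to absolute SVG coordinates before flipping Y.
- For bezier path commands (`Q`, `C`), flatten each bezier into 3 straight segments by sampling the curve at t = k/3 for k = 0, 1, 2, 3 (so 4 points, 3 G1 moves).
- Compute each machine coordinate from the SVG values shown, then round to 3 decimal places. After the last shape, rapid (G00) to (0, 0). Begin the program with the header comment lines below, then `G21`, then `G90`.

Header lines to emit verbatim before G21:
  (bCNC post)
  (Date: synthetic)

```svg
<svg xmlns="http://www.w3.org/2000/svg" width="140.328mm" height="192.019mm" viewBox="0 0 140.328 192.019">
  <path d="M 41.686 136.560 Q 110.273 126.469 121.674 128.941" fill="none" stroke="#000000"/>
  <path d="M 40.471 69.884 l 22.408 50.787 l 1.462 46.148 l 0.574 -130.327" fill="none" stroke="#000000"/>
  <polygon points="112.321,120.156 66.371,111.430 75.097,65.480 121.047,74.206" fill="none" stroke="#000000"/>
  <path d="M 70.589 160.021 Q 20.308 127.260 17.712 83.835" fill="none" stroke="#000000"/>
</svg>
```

(bCNC post)
(Date: synthetic)
G21
G90
G00 X41.686 Y55.459
M3 S877
G01 X81.057 Y60.790 F750
G01 X107.719 Y63.330 F750
G01 X121.674 Y63.078 F750
G00 X40.471 Y122.135
M3 S877
G01 X62.879 Y71.348 F750
G01 X64.341 Y25.200 F750
G01 X64.915 Y155.527 F750
G00 X112.321 Y71.863
M3 S877
G01 X66.371 Y80.589 F750
G01 X75.097 Y126.539 F750
G01 X121.047 Y117.813 F750
G01 X112.321 Y71.863 F750
G00 X70.589 Y31.998
M3 S877
G01 X42.367 Y55.024 F750
G01 X24.741 Y80.419 F750
G01 X17.712 Y108.184 F750
M5
G00 X0.000 Y0.000

Since the viewBox matches the mm dimensions, user units are millimetres directly. The only transform is the Y-flip y_m = 192.019 − y_svg.

Shape 1 is a quadratic bezier drawn with `<path>`. Its stroke #000000 means cut at S877, F750. After flipping Y the toolpath is (41.686,55.459) → (81.057,60.790) → (107.719,63.330) → (121.674,63.078).

Shape 2 is a open polyline drawn with `<path>`. Its stroke #000000 means cut at S877, F750. After flipping Y the toolpath is (40.471,122.135) → (62.879,71.348) → (64.341,25.200) → (64.915,155.527).

Shape 3 is a regular polygon drawn with `<polygon>`. Its stroke #000000 means cut at S877, F750. After flipping Y the toolpath is (112.321,71.863) → (66.371,80.589) → (75.097,126.539) → (121.047,117.813) → (112.321,71.863), returning to the start.

Shape 4 is a quadratic bezier drawn with `<path>`. Its stroke #000000 means cut at S877, F750. After flipping Y the toolpath is (70.589,31.998) → (42.367,55.024) → (24.741,80.419) → (17.712,108.184).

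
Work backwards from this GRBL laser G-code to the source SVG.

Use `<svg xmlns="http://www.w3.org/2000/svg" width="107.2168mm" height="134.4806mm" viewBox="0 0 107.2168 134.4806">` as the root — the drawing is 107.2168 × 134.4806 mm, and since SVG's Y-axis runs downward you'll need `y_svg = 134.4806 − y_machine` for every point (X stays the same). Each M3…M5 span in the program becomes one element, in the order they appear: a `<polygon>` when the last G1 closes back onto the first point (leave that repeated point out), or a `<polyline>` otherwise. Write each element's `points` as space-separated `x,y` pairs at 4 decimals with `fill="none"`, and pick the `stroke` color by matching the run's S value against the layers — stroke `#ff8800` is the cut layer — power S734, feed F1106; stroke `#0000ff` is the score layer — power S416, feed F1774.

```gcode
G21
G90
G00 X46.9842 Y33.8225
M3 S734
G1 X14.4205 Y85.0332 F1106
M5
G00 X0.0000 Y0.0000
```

Machine Y-up, SVG Y-down with viewBox height 134.4806, so y_svg = 134.4806 − y_machine; X carries over. Every run uses S734, so all elements get stroke `#ff8800` (cut).

Run 1: The run is open, so emit a `<polyline>` with points (Y-flipped): 46.9842,100.6581 14.4205,49.4474.

<svg xmlns="http://www.w3.org/2000/svg" width="107.2168mm" height="134.4806mm" viewBox="0 0 107.2168 134.4806">
  <polyline points="46.9842,100.6581 14.4205,49.4474" fill="none" stroke="#ff8800"/>
</svg>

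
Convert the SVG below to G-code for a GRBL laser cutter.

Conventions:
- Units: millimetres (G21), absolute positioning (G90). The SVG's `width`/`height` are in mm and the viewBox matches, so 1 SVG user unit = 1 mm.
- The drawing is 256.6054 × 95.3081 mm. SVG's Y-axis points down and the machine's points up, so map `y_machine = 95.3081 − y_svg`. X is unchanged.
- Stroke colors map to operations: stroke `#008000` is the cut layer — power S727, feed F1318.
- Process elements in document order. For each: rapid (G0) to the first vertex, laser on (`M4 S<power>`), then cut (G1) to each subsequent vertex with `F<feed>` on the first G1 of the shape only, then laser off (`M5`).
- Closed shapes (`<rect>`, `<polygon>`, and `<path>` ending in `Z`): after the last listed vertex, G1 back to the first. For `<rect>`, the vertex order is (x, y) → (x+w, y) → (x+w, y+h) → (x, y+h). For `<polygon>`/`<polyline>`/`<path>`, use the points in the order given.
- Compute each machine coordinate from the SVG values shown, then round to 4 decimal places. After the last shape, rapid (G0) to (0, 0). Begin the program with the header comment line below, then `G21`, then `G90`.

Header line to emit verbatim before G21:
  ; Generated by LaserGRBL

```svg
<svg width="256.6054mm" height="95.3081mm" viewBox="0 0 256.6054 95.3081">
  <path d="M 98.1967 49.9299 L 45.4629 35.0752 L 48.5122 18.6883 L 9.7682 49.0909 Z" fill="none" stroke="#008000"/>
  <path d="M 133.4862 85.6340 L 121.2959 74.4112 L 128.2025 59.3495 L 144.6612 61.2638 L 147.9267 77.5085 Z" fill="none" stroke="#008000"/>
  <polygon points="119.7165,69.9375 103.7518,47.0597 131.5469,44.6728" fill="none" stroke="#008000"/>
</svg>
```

viewBox `0 0 256.6054 95.3081` with mm width/height → 1 unit = 1 mm. Flip: y_m = 95.3081 − y_svg.

**Shape 1** — `<path>` closed polygon, stroke `#008000` → cut (S727, F1318). Machine vertices: (98.1967,45.3782) → (45.4629,60.2329) → (48.5122,76.6198) → (9.7682,46.2172) → (98.1967,45.3782). Closed: final G1 returns to the first vertex.

**Shape 2** — `<path>` regular polygon, stroke `#008000` → cut (S727, F1318). Machine vertices: (133.4862,9.6741) → (121.2959,20.8969) → (128.2025,35.9586) → (144.6612,34.0443) → (147.9267,17.7996) → (133.4862,9.6741). Closed: final G1 returns to the first vertex.

**Shape 3** — `<polygon>` regular polygon, stroke `#008000` → cut (S727, F1318). Machine vertices: (119.7165,25.3706) → (103.7518,48.2484) → (131.5469,50.6353) → (119.7165,25.3706). Closed: final G1 returns to the first vertex.

; Generated by LaserGRBL
G21
G90
G0 X98.1967 Y45.3782
M4 S727
G1 X45.4629 Y60.2329 F1318
G1 X48.5122 Y76.6198
G1 X9.7682 Y46.2172
G1 X98.1967 Y45.3782
M5
G0 X133.4862 Y9.6741
M4 S727
G1 X121.2959 Y20.8969 F1318
G1 X128.2025 Y35.9586
G1 X144.6612 Y34.0443
G1 X147.9267 Y17.7996
G1 X133.4862 Y9.6741
M5
G0 X119.7165 Y25.3706
M4 S727
G1 X103.7518 Y48.2484 F1318
G1 X131.5469 Y50.6353
G1 X119.7165 Y25.3706
M5
G0 X0.0000 Y0.0000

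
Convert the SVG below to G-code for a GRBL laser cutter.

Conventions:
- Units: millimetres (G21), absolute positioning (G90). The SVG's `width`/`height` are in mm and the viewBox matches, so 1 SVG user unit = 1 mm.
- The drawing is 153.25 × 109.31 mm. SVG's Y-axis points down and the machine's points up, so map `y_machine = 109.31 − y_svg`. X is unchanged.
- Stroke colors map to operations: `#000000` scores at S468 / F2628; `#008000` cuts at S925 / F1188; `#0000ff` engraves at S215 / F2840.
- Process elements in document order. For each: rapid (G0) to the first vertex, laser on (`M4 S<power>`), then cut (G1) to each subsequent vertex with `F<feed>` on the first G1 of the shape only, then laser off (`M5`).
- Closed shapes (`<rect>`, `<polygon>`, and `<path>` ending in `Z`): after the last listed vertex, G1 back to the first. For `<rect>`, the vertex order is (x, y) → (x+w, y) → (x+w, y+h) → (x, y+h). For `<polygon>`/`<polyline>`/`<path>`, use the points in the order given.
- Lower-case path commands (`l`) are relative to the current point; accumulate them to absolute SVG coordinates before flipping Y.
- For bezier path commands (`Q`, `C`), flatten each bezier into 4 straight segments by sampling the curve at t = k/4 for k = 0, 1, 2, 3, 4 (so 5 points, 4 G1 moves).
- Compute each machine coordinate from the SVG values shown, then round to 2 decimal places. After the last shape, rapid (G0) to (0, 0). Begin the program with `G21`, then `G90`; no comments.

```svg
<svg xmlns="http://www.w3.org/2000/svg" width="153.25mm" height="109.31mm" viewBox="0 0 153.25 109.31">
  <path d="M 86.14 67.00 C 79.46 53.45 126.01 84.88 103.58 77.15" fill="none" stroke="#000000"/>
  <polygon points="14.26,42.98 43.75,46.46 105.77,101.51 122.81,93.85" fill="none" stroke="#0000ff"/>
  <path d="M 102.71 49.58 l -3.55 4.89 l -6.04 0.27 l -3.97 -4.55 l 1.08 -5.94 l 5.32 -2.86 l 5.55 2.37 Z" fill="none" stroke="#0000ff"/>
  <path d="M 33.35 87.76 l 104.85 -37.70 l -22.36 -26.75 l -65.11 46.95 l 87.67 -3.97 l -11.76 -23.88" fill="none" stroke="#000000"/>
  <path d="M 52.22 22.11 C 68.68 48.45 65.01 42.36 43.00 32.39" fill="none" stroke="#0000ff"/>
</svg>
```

viewBox `0 0 153.25 109.31` with mm width/height → 1 unit = 1 mm. Flip: y_m = 109.31 − y_svg.

**Shape 1** — `<path>` cubic bezier, stroke `#000000` → score (S468, F2628). Control points (SVG): P0=(86.14,67.00), P1=(79.46,53.45), P2=(126.01,84.88), P3=(103.58,77.15); sampled at t=k/4. Machine vertices: (86.14,42.31) → (89.20,45.35) → (100.77,39.42) → (109.38,32.39) → (103.58,32.16). Open path.

**Shape 2** — `<polygon>` closed polygon, stroke `#0000ff` → engrave (S215, F2840). Machine vertices: (14.26,66.33) → (43.75,62.85) → (105.77,7.80) → (122.81,15.46) → (14.26,66.33). Closed: final G1 returns to the first vertex.

**Shape 3** — `<path>` regular polygon, stroke `#0000ff` → engrave (S215, F2840). Machine vertices: (102.71,59.73) → (99.16,54.84) → (93.12,54.57) → (89.15,59.12) → (90.23,65.06) → (95.55,67.92) → (101.10,65.55) → (102.71,59.73). Closed: final G1 returns to the first vertex.

**Shape 4** — `<path>` open polyline, stroke `#000000` → score (S468, F2628). Machine vertices: (33.35,21.55) → (138.20,59.25) → (115.84,86.00) → (50.73,39.05) → (138.40,43.02) → (126.64,66.90). Open path.

**Shape 5** — `<path>` cubic bezier, stroke `#0000ff` → engrave (S215, F2840). Control points (SVG): P0=(52.22,22.11), P1=(68.68,48.45), P2=(65.01,42.36), P3=(43.00,32.39); sampled at t=k/4. Machine vertices: (52.22,87.20) → (60.82,73.08) → (62.04,68.44) → (56.04,70.62) → (43.00,76.92). Open path.

G21
G90
G0 X86.14 Y42.31
M4 S468
G1 X89.20 Y45.35 F2628
G1 X100.77 Y39.42
G1 X109.38 Y32.39
G1 X103.58 Y32.16
M5
G0 X14.26 Y66.33
M4 S215
G1 X43.75 Y62.85 F2840
G1 X105.77 Y7.80
G1 X122.81 Y15.46
G1 X14.26 Y66.33
M5
G0 X102.71 Y59.73
M4 S215
G1 X99.16 Y54.84 F2840
G1 X93.12 Y54.57
G1 X89.15 Y59.12
G1 X90.23 Y65.06
G1 X95.55 Y67.92
G1 X101.10 Y65.55
G1 X102.71 Y59.73
M5
G0 X33.35 Y21.55
M4 S468
G1 X138.20 Y59.25 F2628
G1 X115.84 Y86.00
G1 X50.73 Y39.05
G1 X138.40 Y43.02
G1 X126.64 Y66.90
M5
G0 X52.22 Y87.20
M4 S215
G1 X60.82 Y73.08 F2840
G1 X62.04 Y68.44
G1 X56.04 Y70.62
G1 X43.00 Y76.92
M5
G0 X0.00 Y0.00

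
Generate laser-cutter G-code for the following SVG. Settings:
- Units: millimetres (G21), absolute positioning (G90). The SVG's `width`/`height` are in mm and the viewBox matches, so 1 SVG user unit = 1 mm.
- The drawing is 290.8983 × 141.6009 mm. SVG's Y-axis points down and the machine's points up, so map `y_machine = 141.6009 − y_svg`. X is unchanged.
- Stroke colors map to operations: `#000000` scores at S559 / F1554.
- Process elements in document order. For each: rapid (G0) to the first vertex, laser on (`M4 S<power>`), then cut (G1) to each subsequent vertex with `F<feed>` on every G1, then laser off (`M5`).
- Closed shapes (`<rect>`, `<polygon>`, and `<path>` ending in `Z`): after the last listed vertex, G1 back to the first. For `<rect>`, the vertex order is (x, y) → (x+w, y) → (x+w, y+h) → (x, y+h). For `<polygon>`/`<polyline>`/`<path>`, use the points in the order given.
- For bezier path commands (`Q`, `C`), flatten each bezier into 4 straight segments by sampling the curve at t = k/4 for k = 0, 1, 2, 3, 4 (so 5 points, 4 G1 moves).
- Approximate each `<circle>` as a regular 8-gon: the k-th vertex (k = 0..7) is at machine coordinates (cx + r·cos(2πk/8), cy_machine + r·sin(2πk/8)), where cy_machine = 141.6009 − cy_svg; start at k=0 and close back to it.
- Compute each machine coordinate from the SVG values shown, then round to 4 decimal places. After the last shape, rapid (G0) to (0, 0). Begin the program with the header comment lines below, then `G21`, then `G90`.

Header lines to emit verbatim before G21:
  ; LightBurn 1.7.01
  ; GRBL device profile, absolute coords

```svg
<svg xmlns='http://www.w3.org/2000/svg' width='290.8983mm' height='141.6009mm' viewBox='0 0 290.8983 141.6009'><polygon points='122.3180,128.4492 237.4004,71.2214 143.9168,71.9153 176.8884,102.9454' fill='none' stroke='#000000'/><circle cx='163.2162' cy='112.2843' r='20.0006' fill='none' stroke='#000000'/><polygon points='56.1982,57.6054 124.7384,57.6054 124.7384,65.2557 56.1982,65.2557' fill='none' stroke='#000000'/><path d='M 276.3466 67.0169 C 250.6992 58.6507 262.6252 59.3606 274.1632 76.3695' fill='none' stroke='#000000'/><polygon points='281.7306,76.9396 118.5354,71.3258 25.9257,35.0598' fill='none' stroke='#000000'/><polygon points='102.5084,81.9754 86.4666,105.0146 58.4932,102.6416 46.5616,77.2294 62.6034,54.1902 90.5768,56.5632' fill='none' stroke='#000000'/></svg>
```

viewBox `0 0 290.8983 141.6009` with mm width/height → 1 unit = 1 mm. Flip: y_m = 141.6009 − y_svg.

**Shape 1** — `<polygon>` closed polygon, stroke `#000000` → score (S559, F1554). Machine vertices: (122.3180,13.1517) → (237.4004,70.3795) → (143.9168,69.6856) → (176.8884,38.6555) → (122.3180,13.1517). Closed: final G1 returns to the first vertex.

**Shape 2** — `<circle>` circle, stroke `#000000` → score (S559, F1554). Machine vertices: (183.2168,29.3166) → (177.3588,43.4592) → (163.2162,49.3172) → (149.0736,43.4592) → (143.2156,29.3166) → (149.0736,15.1740) → (163.2162,9.3160) → (177.3588,15.1740) → (183.2168,29.3166). Closed: final G1 returns to the first vertex.

**Shape 3** — `<polygon>` rectangle, stroke `#000000` → score (S559, F1554). Machine vertices: (56.1982,83.9955) → (124.7384,83.9955) → (124.7384,76.3452) → (56.1982,76.3452) → (56.1982,83.9955). Closed: final G1 returns to the first vertex.

**Shape 4** — `<path>` cubic bezier, stroke `#000000` → score (S559, F1554). Control points (SVG): P0=(276.3466,67.0169), P1=(250.6992,58.6507), P2=(262.6252,59.3606), P3=(274.1632,76.3695); sampled at t=k/4. Machine vertices: (276.3466,74.5840) → (263.5629,79.0440) → (261.3104,79.4234) → (266.0301,75.0449) → (274.1632,65.2314). Open path.

**Shape 5** — `<polygon>` closed polygon, stroke `#000000` → score (S559, F1554). Machine vertices: (281.7306,64.6613) → (118.5354,70.2751) → (25.9257,106.5411) → (281.7306,64.6613). Closed: final G1 returns to the first vertex.

**Shape 6** — `<polygon>` regular polygon, stroke `#000000` → score (S559, F1554). Machine vertices: (102.5084,59.6255) → (86.4666,36.5863) → (58.4932,38.9593) → (46.5616,64.3715) → (62.6034,87.4107) → (90.5768,85.0377) → (102.5084,59.6255). Closed: final G1 returns to the first vertex.

; LightBurn 1.7.01
; GRBL device profile, absolute coords
G21
G90
G0 X122.3180 Y13.1517
M4 S559
G1 X237.4004 Y70.3795 F1554
G1 X143.9168 Y69.6856 F1554
G1 X176.8884 Y38.6555 F1554
G1 X122.3180 Y13.1517 F1554
M5
G0 X183.2168 Y29.3166
M4 S559
G1 X177.3588 Y43.4592 F1554
G1 X163.2162 Y49.3172 F1554
G1 X149.0736 Y43.4592 F1554
G1 X143.2156 Y29.3166 F1554
G1 X149.0736 Y15.1740 F1554
G1 X163.2162 Y9.3160 F1554
G1 X177.3588 Y15.1740 F1554
G1 X183.2168 Y29.3166 F1554
M5
G0 X56.1982 Y83.9955
M4 S559
G1 X124.7384 Y83.9955 F1554
G1 X124.7384 Y76.3452 F1554
G1 X56.1982 Y76.3452 F1554
G1 X56.1982 Y83.9955 F1554
M5
G0 X276.3466 Y74.5840
M4 S559
G1 X263.5629 Y79.0440 F1554
G1 X261.3104 Y79.4234 F1554
G1 X266.0301 Y75.0449 F1554
G1 X274.1632 Y65.2314 F1554
M5
G0 X281.7306 Y64.6613
M4 S559
G1 X118.5354 Y70.2751 F1554
G1 X25.9257 Y106.5411 F1554
G1 X281.7306 Y64.6613 F1554
M5
G0 X102.5084 Y59.6255
M4 S559
G1 X86.4666 Y36.5863 F1554
G1 X58.4932 Y38.9593 F1554
G1 X46.5616 Y64.3715 F1554
G1 X62.6034 Y87.4107 F1554
G1 X90.5768 Y85.0377 F1554
G1 X102.5084 Y59.6255 F1554
M5
G0 X0.0000 Y0.0000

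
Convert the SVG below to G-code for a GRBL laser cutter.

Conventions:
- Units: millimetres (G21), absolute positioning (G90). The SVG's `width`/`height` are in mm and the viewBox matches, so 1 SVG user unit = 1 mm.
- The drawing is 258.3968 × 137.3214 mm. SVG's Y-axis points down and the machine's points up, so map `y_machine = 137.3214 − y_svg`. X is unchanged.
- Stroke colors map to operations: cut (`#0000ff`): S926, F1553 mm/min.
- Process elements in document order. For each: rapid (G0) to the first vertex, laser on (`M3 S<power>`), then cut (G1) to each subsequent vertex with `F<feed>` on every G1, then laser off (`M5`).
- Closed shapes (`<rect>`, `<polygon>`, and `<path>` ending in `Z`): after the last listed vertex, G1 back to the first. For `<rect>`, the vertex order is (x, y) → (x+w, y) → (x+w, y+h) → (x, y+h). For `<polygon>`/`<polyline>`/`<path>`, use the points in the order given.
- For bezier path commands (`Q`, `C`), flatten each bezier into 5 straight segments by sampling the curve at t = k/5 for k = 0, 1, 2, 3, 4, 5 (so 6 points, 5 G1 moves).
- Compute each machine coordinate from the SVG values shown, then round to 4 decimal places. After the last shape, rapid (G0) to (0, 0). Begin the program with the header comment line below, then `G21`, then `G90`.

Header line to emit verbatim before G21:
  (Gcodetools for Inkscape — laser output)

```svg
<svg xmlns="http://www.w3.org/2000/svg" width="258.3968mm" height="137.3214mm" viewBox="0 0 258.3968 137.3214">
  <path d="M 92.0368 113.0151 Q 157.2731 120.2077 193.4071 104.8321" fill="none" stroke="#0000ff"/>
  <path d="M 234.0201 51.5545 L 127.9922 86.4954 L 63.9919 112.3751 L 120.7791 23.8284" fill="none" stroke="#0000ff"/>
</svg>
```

viewBox `0 0 258.3968 137.3214` with mm width/height → 1 unit = 1 mm. Flip: y_m = 137.3214 − y_svg.

**Shape 1** — `<path>` quadratic bezier, stroke `#0000ff` → cut (S926, F1553). Control points (SVG): P0=(92.0368,113.0151), P1=(157.2731,120.2077), P2=(193.4071,104.8321); sampled at t=k/5. Machine vertices: (92.0368,24.3063) → (116.9672,22.3320) → (139.5695,22.1631) → (159.8435,23.7997) → (177.7894,27.2418) → (193.4071,32.4893). Open path.

**Shape 2** — `<path>` open polyline, stroke `#0000ff` → cut (S926, F1553). Machine vertices: (234.0201,85.7669) → (127.9922,50.8260) → (63.9919,24.9463) → (120.7791,113.4930). Open path.

(Gcodetools for Inkscape — laser output)
G21
G90
G0 X92.0368 Y24.3063
M3 S926
G1 X116.9672 Y22.3320 F1553
G1 X139.5695 Y22.1631 F1553
G1 X159.8435 Y23.7997 F1553
G1 X177.7894 Y27.2418 F1553
G1 X193.4071 Y32.4893 F1553
M5
G0 X234.0201 Y85.7669
M3 S926
G1 X127.9922 Y50.8260 F1553
G1 X63.9919 Y24.9463 F1553
G1 X120.7791 Y113.4930 F1553
M5
G0 X0.0000 Y0.0000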